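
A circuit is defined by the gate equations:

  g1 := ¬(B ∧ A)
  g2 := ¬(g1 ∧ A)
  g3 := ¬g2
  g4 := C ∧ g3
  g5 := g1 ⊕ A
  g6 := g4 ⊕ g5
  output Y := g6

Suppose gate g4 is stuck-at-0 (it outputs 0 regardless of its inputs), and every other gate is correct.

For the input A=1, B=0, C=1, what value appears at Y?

Propagate with g4 forced: g1=1, g2=0, g3=1, g4=0 [stuck-at-0], g5=0, g6=0.
So Y = 0. (Without the fault it would be 1.)

0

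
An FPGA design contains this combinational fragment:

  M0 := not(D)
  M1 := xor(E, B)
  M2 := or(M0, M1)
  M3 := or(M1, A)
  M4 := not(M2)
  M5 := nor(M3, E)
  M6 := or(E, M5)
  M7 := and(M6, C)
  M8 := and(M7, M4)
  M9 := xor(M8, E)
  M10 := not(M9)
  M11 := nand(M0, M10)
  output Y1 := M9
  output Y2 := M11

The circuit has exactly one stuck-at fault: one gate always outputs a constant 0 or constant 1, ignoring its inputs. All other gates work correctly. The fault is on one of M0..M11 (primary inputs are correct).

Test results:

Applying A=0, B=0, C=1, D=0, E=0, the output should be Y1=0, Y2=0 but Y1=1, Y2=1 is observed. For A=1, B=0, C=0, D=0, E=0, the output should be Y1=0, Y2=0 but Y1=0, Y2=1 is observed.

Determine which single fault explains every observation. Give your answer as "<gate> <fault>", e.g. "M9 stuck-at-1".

Fault-free values for test 1 (A=0, B=0, C=1, D=0, E=0): M0=1, M1=0, M2=1, M3=0, M4=0, M5=1, M6=1, M7=1, M8=0, M9=0, M10=1, M11=0, giving Y1=0, Y2=0. Observed Y1=1, Y2=1.
Test 1: faults giving observed Y1=1, Y2=1 are {M0 stuck-at-0, M2 stuck-at-0, M4 stuck-at-1, M8 stuck-at-1, M9 stuck-at-1}.
Test 2 (A=1, B=0, C=0, D=0, E=0): fault-free M0=1, M1=0, M2=1, M3=1, M4=0, M5=0, M6=0, M7=0, M8=0, M9=0, M10=1, M11=0 → Y1=0, Y2=0; observed Y1=0, Y2=1. Eliminates M2 stuck-at-0, M4 stuck-at-1, M8 stuck-at-1, M9 stuck-at-1.
Only M0 stuck-at-0 is consistent with every test.

M0 stuck-at-0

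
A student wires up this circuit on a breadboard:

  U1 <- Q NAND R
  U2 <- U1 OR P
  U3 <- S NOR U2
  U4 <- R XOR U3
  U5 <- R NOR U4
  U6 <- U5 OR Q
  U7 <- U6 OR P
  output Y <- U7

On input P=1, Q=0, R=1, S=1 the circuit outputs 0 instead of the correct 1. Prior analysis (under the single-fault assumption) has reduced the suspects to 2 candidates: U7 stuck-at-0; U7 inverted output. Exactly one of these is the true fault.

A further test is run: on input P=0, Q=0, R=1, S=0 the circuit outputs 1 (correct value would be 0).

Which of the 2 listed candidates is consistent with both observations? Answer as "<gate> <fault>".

U7 inverted output

Evaluate each candidate on input P=0, Q=0, R=1, S=0:
  U7 stuck-at-0: U1=1, U2=1, U3=0, U4=1, U5=0, U6=0, U7=0 [stuck-at-0] → 0 — eliminated
  U7 inverted output: U1=1, U2=1, U3=0, U4=1, U5=0, U6=0, U7=1 [inverted output] → 1 — matches
Only U7 inverted output reproduces the observed 1.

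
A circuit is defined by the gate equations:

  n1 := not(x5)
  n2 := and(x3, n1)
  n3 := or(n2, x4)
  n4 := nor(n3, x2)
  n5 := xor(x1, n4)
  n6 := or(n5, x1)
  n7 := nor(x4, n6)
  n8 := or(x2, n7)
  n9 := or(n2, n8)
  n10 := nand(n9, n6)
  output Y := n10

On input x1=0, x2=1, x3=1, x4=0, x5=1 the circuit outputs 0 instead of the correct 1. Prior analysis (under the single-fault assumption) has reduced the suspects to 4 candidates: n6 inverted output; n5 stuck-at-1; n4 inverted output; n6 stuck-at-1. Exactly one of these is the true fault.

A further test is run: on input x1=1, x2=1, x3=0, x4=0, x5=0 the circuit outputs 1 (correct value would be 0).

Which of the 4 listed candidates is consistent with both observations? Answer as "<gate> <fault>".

n6 inverted output

Evaluate each candidate on input x1=1, x2=1, x3=0, x4=0, x5=0:
  n6 inverted output: n1=1, n2=0, n3=0, n4=0, n5=1, n6=0 [inverted output], n7=1, n8=1, n9=1, n10=1 → 1 — matches
  n5 stuck-at-1: n1=1, n2=0, n3=0, n4=0, n5=1 [stuck-at-1], n6=1, n7=0, n8=1, n9=1, n10=0 → 0 — eliminated
  n4 inverted output: n1=1, n2=0, n3=0, n4=1 [inverted output], n5=0, n6=1, n7=0, n8=1, n9=1, n10=0 → 0 — eliminated
  n6 stuck-at-1: n1=1, n2=0, n3=0, n4=0, n5=1, n6=1 [stuck-at-1], n7=0, n8=1, n9=1, n10=0 → 0 — eliminated
Only n6 inverted output reproduces the observed 1.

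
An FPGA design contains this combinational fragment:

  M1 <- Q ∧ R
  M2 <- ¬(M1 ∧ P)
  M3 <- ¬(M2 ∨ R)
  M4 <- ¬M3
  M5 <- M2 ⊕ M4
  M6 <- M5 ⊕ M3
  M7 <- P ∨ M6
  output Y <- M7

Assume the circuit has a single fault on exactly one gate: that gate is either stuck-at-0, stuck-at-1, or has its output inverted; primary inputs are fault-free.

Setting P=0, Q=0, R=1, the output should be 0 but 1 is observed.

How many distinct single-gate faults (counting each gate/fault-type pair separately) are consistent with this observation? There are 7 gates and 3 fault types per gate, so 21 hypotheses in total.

Fault-free: M1=0, M2=1, M3=0, M4=1, M5=0, M6=0, M7=0 → 0. Observed 1.
  M1: none of the 3 fault types match ✗
  M2: stuck-at-0, inverted output ✓; others ✗
  M3: none of the 3 fault types match ✗
  M4: stuck-at-0, inverted output ✓; others ✗
  M5: stuck-at-1, inverted output ✓; others ✗
  M6: stuck-at-1, inverted output ✓; others ✗
  M7: stuck-at-1, inverted output ✓; others ✗
Consistent faults: {M2 stuck-at-0, M2 inverted output, M4 stuck-at-0, M4 inverted output, M5 stuck-at-1, M5 inverted output, M6 stuck-at-1, M6 inverted output, M7 stuck-at-1, M7 inverted output} — 10 in all.

10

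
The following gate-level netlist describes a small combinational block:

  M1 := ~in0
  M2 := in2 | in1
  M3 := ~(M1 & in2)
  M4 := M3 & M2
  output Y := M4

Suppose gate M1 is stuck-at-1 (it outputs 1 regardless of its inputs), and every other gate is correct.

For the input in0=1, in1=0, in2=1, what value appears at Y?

Propagate with M1 forced: M1=1 [stuck-at-1], M2=1, M3=0, M4=0.
So Y = 0. (Without the fault it would be 1.)

0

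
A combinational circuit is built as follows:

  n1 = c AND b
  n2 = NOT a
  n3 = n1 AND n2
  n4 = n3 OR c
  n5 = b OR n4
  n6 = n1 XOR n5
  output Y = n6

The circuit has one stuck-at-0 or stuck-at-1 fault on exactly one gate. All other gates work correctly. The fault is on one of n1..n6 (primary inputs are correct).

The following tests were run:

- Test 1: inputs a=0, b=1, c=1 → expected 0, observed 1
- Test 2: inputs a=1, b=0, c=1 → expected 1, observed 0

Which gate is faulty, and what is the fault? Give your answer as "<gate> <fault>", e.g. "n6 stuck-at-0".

Fault-free values for test 1 (a=0, b=1, c=1): n1=1, n2=1, n3=1, n4=1, n5=1, n6=0, giving Y=0. Observed 1.
Test 1: faults giving observed 1 are {n1 stuck-at-0, n5 stuck-at-0, n6 stuck-at-1}.
Test 2 (a=1, b=0, c=1): fault-free n1=0, n2=0, n3=0, n4=1, n5=1, n6=1 → 1; observed 0. Eliminates n1 stuck-at-0, n6 stuck-at-1.
Only n5 stuck-at-0 is consistent with every test.

n5 stuck-at-0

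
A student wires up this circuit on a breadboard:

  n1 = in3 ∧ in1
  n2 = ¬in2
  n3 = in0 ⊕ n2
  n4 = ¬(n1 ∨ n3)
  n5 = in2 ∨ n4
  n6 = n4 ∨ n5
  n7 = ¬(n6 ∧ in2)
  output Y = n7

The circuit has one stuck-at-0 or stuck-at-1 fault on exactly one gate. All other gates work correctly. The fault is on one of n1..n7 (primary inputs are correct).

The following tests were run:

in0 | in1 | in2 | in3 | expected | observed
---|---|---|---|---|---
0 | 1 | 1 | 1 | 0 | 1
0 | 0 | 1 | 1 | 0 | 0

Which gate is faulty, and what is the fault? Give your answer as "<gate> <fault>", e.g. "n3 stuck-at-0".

n5 stuck-at-0

Fault-free values for test 1 (in0=0, in1=1, in2=1, in3=1): n1=1, n2=0, n3=0, n4=0, n5=1, n6=1, n7=0, giving Y=0. Observed 1.
Test 1: faults giving observed 1 are {n5 stuck-at-0, n6 stuck-at-0, n7 stuck-at-1}.
Test 2 (in0=0, in1=0, in2=1, in3=1): fault-free n1=0, n2=0, n3=0, n4=1, n5=1, n6=1, n7=0 → 0; observed 0. Eliminates n6 stuck-at-0, n7 stuck-at-1.
Only n5 stuck-at-0 is consistent with every test.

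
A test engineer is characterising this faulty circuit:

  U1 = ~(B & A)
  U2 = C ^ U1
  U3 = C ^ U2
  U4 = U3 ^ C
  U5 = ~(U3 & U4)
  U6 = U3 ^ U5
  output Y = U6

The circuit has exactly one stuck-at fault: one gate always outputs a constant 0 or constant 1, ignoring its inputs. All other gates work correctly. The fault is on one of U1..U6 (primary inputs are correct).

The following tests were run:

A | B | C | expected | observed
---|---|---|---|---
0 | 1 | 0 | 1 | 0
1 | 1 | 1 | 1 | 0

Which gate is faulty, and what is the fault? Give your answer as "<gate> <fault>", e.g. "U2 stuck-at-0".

Fault-free values for test 1 (A=0, B=1, C=0): U1=1, U2=1, U3=1, U4=1, U5=0, U6=1, giving Y=1. Observed 0.
Test 1: faults giving observed 0 are {U4 stuck-at-0, U5 stuck-at-1, U6 stuck-at-0}.
Test 2 (A=1, B=1, C=1): fault-free U1=0, U2=1, U3=0, U4=1, U5=1, U6=1 → 1; observed 0. Eliminates U4 stuck-at-0, U5 stuck-at-1.
Only U6 stuck-at-0 is consistent with every test.

U6 stuck-at-0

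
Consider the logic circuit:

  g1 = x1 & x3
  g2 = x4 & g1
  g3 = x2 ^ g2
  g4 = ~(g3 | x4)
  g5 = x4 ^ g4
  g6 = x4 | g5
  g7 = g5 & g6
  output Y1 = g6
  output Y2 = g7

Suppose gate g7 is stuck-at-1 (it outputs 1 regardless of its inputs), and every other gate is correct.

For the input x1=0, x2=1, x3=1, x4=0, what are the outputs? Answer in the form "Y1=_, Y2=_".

Y1=0, Y2=1

Propagate with g7 forced: g1=0, g2=0, g3=1, g4=0, g5=0, g6=0, g7=1 [stuck-at-1].
So the outputs are Y1=0, Y2=1. (Without the fault they would be Y1=0, Y2=0.)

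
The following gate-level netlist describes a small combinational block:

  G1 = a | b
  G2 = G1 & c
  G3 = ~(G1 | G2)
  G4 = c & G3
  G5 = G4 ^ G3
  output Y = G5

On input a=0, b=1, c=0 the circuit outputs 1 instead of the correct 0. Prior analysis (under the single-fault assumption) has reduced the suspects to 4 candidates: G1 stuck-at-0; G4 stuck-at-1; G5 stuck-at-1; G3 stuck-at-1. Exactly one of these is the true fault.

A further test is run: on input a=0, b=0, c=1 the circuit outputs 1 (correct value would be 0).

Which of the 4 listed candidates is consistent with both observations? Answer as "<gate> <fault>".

G5 stuck-at-1

Evaluate each candidate on input a=0, b=0, c=1:
  G1 stuck-at-0: G1=0 [stuck-at-0], G2=0, G3=1, G4=1, G5=0 → 0 — eliminated
  G4 stuck-at-1: G1=0, G2=0, G3=1, G4=1 [stuck-at-1], G5=0 → 0 — eliminated
  G5 stuck-at-1: G1=0, G2=0, G3=1, G4=1, G5=1 [stuck-at-1] → 1 — matches
  G3 stuck-at-1: G1=0, G2=0, G3=1 [stuck-at-1], G4=1, G5=0 → 0 — eliminated
Only G5 stuck-at-1 reproduces the observed 1.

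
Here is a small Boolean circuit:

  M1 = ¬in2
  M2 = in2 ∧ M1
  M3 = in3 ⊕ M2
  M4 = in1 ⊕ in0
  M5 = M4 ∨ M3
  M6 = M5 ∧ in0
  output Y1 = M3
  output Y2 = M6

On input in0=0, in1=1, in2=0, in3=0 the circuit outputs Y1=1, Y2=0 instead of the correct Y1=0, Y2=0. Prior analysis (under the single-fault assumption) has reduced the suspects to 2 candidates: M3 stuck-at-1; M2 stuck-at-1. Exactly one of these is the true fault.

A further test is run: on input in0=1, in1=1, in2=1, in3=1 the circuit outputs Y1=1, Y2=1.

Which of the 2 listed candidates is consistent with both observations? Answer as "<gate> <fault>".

M3 stuck-at-1

Evaluate each candidate on input in0=1, in1=1, in2=1, in3=1:
  M3 stuck-at-1: M1=0, M2=0, M3=1 [stuck-at-1], M4=0, M5=1, M6=1 → Y1=1, Y2=1 — matches
  M2 stuck-at-1: M1=0, M2=1 [stuck-at-1], M3=0, M4=0, M5=0, M6=0 → Y1=0, Y2=0 — eliminated
Only M3 stuck-at-1 reproduces the observed Y1=1, Y2=1.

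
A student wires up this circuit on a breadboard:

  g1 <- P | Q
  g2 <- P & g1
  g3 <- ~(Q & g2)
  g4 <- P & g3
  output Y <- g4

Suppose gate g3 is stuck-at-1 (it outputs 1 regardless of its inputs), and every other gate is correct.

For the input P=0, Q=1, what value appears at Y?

Propagate with g3 forced: g1=1, g2=0, g3=1 [stuck-at-1], g4=0.
So Y = 0. (Same as the fault-free value — the fault is masked on this input.)

0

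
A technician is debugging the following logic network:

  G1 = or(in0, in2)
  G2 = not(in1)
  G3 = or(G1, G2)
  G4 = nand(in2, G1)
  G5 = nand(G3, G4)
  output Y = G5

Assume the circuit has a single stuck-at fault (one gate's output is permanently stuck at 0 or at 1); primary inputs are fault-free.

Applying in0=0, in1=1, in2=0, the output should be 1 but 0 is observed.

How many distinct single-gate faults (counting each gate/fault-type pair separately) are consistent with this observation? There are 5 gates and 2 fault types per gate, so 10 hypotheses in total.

Fault-free: G1=0, G2=0, G3=0, G4=1, G5=1 → 1. Observed 0.
  G1 stuck-at-0: output 1 ✗
  G1 stuck-at-1: output 0 ✓
  G2 stuck-at-0: output 1 ✗
  G2 stuck-at-1: output 0 ✓
  G3 stuck-at-0: output 1 ✗
  G3 stuck-at-1: output 0 ✓
  G4 stuck-at-0: output 1 ✗
  G4 stuck-at-1: output 1 ✗
  G5 stuck-at-0: output 0 ✓
  G5 stuck-at-1: output 1 ✗
Consistent faults: {G1 stuck-at-1, G2 stuck-at-1, G3 stuck-at-1, G5 stuck-at-0} — 4 in all.

4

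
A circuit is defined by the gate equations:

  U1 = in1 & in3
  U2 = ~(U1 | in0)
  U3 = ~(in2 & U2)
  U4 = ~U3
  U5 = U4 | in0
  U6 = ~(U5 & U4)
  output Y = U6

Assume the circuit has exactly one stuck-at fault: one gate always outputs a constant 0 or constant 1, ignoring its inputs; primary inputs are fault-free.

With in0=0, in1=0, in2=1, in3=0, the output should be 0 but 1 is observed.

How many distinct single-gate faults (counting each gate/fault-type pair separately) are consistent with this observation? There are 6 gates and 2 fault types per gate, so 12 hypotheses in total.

Fault-free: U1=0, U2=1, U3=0, U4=1, U5=1, U6=0 → 0. Observed 1.
  U1 stuck-at-0: output 0 ✗
  U1 stuck-at-1: output 1 ✓
  U2 stuck-at-0: output 1 ✓
  U2 stuck-at-1: output 0 ✗
  U3 stuck-at-0: output 0 ✗
  U3 stuck-at-1: output 1 ✓
  U4 stuck-at-0: output 1 ✓
  U4 stuck-at-1: output 0 ✗
  U5 stuck-at-0: output 1 ✓
  U5 stuck-at-1: output 0 ✗
  U6 stuck-at-0: output 0 ✗
  U6 stuck-at-1: output 1 ✓
Consistent faults: {U1 stuck-at-1, U2 stuck-at-0, U3 stuck-at-1, U4 stuck-at-0, U5 stuck-at-0, U6 stuck-at-1} — 6 in all.

6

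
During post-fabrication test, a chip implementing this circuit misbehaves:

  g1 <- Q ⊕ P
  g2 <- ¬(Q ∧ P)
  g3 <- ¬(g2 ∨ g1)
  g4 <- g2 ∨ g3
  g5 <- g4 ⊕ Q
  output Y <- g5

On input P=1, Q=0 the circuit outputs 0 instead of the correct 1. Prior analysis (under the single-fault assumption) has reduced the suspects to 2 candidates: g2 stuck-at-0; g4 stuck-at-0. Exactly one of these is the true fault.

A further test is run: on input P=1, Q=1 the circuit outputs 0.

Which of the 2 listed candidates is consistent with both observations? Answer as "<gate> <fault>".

g2 stuck-at-0

Evaluate each candidate on input P=1, Q=1:
  g2 stuck-at-0: g1=0, g2=0 [stuck-at-0], g3=1, g4=1, g5=0 → 0 — matches
  g4 stuck-at-0: g1=0, g2=0, g3=1, g4=0 [stuck-at-0], g5=1 → 1 — eliminated
Only g2 stuck-at-0 reproduces the observed 0.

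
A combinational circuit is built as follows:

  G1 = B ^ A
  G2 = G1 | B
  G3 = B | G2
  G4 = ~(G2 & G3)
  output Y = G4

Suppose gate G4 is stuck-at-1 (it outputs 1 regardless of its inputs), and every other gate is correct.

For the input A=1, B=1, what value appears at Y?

1

Propagate with G4 forced: G1=0, G2=1, G3=1, G4=1 [stuck-at-1].
So Y = 1. (Without the fault it would be 0.)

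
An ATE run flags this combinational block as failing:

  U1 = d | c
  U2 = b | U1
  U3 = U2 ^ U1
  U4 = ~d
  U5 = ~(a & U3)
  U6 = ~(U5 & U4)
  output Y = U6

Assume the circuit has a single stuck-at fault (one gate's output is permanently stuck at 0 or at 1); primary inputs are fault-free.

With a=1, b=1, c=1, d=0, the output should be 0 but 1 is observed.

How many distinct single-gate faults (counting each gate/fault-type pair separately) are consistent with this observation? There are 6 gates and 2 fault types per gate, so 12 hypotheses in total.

6

Fault-free: U1=1, U2=1, U3=0, U4=1, U5=1, U6=0 → 0. Observed 1.
  U1 stuck-at-0: output 1 ✓
  U1 stuck-at-1: output 0 ✗
  U2 stuck-at-0: output 1 ✓
  U2 stuck-at-1: output 0 ✗
  U3 stuck-at-0: output 0 ✗
  U3 stuck-at-1: output 1 ✓
  U4 stuck-at-0: output 1 ✓
  U4 stuck-at-1: output 0 ✗
  U5 stuck-at-0: output 1 ✓
  U5 stuck-at-1: output 0 ✗
  U6 stuck-at-0: output 0 ✗
  U6 stuck-at-1: output 1 ✓
Consistent faults: {U1 stuck-at-0, U2 stuck-at-0, U3 stuck-at-1, U4 stuck-at-0, U5 stuck-at-0, U6 stuck-at-1} — 6 in all.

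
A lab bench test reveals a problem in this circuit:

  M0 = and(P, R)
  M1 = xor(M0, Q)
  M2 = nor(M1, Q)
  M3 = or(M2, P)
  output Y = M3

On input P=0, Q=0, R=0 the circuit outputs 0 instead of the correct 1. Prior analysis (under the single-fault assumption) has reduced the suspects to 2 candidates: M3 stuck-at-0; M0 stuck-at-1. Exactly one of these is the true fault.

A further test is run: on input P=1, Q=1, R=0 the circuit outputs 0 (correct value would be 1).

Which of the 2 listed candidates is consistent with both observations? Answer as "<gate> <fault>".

M3 stuck-at-0

Evaluate each candidate on input P=1, Q=1, R=0:
  M3 stuck-at-0: M0=0, M1=1, M2=0, M3=0 [stuck-at-0] → 0 — matches
  M0 stuck-at-1: M0=1 [stuck-at-1], M1=0, M2=0, M3=1 → 1 — eliminated
Only M3 stuck-at-0 reproduces the observed 0.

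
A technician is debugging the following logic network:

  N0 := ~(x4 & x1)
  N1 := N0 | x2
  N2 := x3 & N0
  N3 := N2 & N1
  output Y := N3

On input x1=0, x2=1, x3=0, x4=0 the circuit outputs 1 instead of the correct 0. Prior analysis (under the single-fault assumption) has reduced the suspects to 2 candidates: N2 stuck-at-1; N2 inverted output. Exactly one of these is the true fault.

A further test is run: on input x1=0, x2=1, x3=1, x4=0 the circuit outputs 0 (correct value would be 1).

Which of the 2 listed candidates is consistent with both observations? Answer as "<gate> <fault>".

Evaluate each candidate on input x1=0, x2=1, x3=1, x4=0:
  N2 stuck-at-1: N0=1, N1=1, N2=1 [stuck-at-1], N3=1 → 1 — eliminated
  N2 inverted output: N0=1, N1=1, N2=0 [inverted output], N3=0 → 0 — matches
Only N2 inverted output reproduces the observed 0.

N2 inverted output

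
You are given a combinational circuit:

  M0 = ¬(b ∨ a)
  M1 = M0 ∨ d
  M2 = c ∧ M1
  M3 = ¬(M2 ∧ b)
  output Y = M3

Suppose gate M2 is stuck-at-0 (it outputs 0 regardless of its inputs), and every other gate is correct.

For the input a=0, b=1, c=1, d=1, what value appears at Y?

Propagate with M2 forced: M0=0, M1=1, M2=0 [stuck-at-0], M3=1.
So Y = 1. (Without the fault it would be 0.)

1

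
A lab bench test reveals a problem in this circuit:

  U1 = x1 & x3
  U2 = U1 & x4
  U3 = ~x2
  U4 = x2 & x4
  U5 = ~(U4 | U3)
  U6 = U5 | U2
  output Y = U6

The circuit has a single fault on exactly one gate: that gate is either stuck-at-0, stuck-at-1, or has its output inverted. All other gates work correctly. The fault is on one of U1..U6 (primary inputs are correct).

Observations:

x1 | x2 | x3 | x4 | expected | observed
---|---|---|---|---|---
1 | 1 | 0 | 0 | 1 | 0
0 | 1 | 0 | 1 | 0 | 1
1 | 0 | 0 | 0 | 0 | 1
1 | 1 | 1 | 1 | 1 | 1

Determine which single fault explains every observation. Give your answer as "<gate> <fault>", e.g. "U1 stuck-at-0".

U5 inverted output

Fault-free values for test 1 (x1=1, x2=1, x3=0, x4=0): U1=0, U2=0, U3=0, U4=0, U5=1, U6=1, giving Y=1. Observed 0.
Test 1: faults giving observed 0 are {U3 stuck-at-1, U3 inverted output, U4 stuck-at-1, U4 inverted output, U5 stuck-at-0, U5 inverted output, U6 stuck-at-0, U6 inverted output}.
Test 2 (x1=0, x2=1, x3=0, x4=1): fault-free U1=0, U2=0, U3=0, U4=1, U5=0, U6=0 → 0; observed 1. Eliminates U3 stuck-at-1, U3 inverted output, U4 stuck-at-1, U5 stuck-at-0, U6 stuck-at-0.
Test 3 (x1=1, x2=0, x3=0, x4=0): fault-free U1=0, U2=0, U3=1, U4=0, U5=0, U6=0 → 0; observed 1. Eliminates U4 inverted output.
Test 4 (x1=1, x2=1, x3=1, x4=1): fault-free U1=1, U2=1, U3=0, U4=1, U5=0, U6=1 → 1; observed 1. Eliminates U6 inverted output.
Only U5 inverted output is consistent with every test.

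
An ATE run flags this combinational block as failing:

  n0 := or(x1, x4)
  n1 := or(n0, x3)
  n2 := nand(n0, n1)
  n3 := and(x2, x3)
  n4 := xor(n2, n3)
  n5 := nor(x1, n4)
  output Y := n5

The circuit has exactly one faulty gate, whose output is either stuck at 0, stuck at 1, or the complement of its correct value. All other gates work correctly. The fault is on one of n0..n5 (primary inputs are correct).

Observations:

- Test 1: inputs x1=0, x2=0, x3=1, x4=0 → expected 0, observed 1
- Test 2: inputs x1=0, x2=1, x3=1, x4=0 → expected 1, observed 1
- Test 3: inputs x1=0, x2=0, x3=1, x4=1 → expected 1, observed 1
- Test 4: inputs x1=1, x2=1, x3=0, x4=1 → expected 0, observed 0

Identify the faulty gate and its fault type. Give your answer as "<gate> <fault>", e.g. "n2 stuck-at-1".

Fault-free values for test 1 (x1=0, x2=0, x3=1, x4=0): n0=0, n1=1, n2=1, n3=0, n4=1, n5=0, giving Y=0. Observed 1.
Test 1: faults giving observed 1 are {n0 stuck-at-1, n0 inverted output, n2 stuck-at-0, n2 inverted output, n3 stuck-at-1, n3 inverted output, n4 stuck-at-0, n4 inverted output, n5 stuck-at-1, n5 inverted output}.
Test 2 (x1=0, x2=1, x3=1, x4=0): fault-free n0=0, n1=1, n2=1, n3=1, n4=0, n5=1 → 1; observed 1. Eliminates n0 stuck-at-1, n0 inverted output, n2 stuck-at-0, n2 inverted output, n3 inverted output, n4 inverted output, n5 inverted output.
Test 3 (x1=0, x2=0, x3=1, x4=1): fault-free n0=1, n1=1, n2=0, n3=0, n4=0, n5=1 → 1; observed 1. Eliminates n3 stuck-at-1.
Test 4 (x1=1, x2=1, x3=0, x4=1): fault-free n0=1, n1=1, n2=0, n3=0, n4=0, n5=0 → 0; observed 0. Eliminates n5 stuck-at-1.
Only n4 stuck-at-0 is consistent with every test.

n4 stuck-at-0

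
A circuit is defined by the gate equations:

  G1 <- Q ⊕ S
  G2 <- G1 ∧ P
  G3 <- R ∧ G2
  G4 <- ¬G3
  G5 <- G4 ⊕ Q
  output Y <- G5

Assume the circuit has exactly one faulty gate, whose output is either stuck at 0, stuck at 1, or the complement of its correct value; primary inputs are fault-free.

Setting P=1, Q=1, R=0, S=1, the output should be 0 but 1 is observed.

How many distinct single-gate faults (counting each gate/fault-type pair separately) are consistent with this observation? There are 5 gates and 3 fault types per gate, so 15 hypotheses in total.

6

Fault-free: G1=0, G2=0, G3=0, G4=1, G5=0 → 0. Observed 1.
  G1: none of the 3 fault types match ✗
  G2: none of the 3 fault types match ✗
  G3: stuck-at-1, inverted output ✓; others ✗
  G4: stuck-at-0, inverted output ✓; others ✗
  G5: stuck-at-1, inverted output ✓; others ✗
Consistent faults: {G3 stuck-at-1, G3 inverted output, G4 stuck-at-0, G4 inverted output, G5 stuck-at-1, G5 inverted output} — 6 in all.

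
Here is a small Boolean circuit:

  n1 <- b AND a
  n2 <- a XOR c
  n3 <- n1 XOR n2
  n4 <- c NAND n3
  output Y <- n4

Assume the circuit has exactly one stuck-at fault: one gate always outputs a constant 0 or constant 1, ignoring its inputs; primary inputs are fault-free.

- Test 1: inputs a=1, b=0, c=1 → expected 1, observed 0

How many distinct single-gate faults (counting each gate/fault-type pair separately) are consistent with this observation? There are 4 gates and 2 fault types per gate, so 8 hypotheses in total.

4

Fault-free: n1=0, n2=0, n3=0, n4=1 → 1. Observed 0.
  n1 stuck-at-0: output 1 ✗
  n1 stuck-at-1: output 0 ✓
  n2 stuck-at-0: output 1 ✗
  n2 stuck-at-1: output 0 ✓
  n3 stuck-at-0: output 1 ✗
  n3 stuck-at-1: output 0 ✓
  n4 stuck-at-0: output 0 ✓
  n4 stuck-at-1: output 1 ✗
Consistent faults: {n1 stuck-at-1, n2 stuck-at-1, n3 stuck-at-1, n4 stuck-at-0} — 4 in all.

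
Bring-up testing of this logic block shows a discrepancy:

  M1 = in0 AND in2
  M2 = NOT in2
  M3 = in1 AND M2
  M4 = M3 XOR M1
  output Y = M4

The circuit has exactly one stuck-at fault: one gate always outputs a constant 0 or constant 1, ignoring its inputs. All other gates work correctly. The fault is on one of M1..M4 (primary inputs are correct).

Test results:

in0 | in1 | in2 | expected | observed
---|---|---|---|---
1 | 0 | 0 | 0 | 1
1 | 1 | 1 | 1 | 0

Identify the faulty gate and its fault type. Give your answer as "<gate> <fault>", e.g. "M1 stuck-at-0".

Fault-free values for test 1 (in0=1, in1=0, in2=0): M1=0, M2=1, M3=0, M4=0, giving Y=0. Observed 1.
Test 1: faults giving observed 1 are {M1 stuck-at-1, M3 stuck-at-1, M4 stuck-at-1}.
Test 2 (in0=1, in1=1, in2=1): fault-free M1=1, M2=0, M3=0, M4=1 → 1; observed 0. Eliminates M1 stuck-at-1, M4 stuck-at-1.
Only M3 stuck-at-1 is consistent with every test.

M3 stuck-at-1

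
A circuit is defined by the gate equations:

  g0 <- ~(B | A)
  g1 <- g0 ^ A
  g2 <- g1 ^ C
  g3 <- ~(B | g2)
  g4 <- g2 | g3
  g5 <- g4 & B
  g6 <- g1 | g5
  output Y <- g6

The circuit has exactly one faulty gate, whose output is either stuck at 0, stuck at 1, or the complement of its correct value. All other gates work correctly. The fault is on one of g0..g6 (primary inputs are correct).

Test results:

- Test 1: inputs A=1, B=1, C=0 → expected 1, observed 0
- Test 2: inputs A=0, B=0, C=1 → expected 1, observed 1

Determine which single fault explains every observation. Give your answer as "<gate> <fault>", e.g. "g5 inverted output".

Fault-free values for test 1 (A=1, B=1, C=0): g0=0, g1=1, g2=1, g3=0, g4=1, g5=1, g6=1, giving Y=1. Observed 0.
Test 1: faults giving observed 0 are {g0 stuck-at-1, g0 inverted output, g1 stuck-at-0, g1 inverted output, g6 stuck-at-0, g6 inverted output}.
Test 2 (A=0, B=0, C=1): fault-free g0=1, g1=1, g2=0, g3=1, g4=1, g5=0, g6=1 → 1; observed 1. Eliminates g0 inverted output, g1 stuck-at-0, g1 inverted output, g6 stuck-at-0, g6 inverted output.
Only g0 stuck-at-1 is consistent with every test.

g0 stuck-at-1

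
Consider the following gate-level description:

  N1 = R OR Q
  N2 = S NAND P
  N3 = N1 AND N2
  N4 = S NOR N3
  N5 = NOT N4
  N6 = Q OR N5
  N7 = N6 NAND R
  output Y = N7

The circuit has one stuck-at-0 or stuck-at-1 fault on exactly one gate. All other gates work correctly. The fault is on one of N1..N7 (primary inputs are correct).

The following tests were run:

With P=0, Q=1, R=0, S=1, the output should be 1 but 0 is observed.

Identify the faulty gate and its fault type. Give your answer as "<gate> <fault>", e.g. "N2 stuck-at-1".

N7 stuck-at-0

Fault-free values for test 1 (P=0, Q=1, R=0, S=1): N1=1, N2=1, N3=1, N4=0, N5=1, N6=1, N7=1, giving Y=1. Observed 0.
Test 1: faults giving observed 0 are {N7 stuck-at-0}.
Only N7 stuck-at-0 is consistent with every test.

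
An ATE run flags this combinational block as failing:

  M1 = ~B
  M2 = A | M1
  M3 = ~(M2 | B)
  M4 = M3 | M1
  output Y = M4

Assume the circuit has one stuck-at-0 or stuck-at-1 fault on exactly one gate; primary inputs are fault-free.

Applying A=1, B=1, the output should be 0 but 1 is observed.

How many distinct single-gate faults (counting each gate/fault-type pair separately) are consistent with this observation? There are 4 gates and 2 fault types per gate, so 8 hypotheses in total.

Fault-free: M1=0, M2=1, M3=0, M4=0 → 0. Observed 1.
  M1 stuck-at-0: output 0 ✗
  M1 stuck-at-1: output 1 ✓
  M2 stuck-at-0: output 0 ✗
  M2 stuck-at-1: output 0 ✗
  M3 stuck-at-0: output 0 ✗
  M3 stuck-at-1: output 1 ✓
  M4 stuck-at-0: output 0 ✗
  M4 stuck-at-1: output 1 ✓
Consistent faults: {M1 stuck-at-1, M3 stuck-at-1, M4 stuck-at-1} — 3 in all.

3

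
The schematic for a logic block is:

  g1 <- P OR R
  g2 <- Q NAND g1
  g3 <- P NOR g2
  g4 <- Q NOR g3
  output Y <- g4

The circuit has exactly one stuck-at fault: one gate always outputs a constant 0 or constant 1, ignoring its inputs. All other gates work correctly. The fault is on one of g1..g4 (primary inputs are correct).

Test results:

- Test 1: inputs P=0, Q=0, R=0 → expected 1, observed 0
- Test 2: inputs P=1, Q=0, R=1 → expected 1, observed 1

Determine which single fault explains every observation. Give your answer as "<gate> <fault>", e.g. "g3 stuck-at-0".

Fault-free values for test 1 (P=0, Q=0, R=0): g1=0, g2=1, g3=0, g4=1, giving Y=1. Observed 0.
Test 1: faults giving observed 0 are {g2 stuck-at-0, g3 stuck-at-1, g4 stuck-at-0}.
Test 2 (P=1, Q=0, R=1): fault-free g1=1, g2=1, g3=0, g4=1 → 1; observed 1. Eliminates g3 stuck-at-1, g4 stuck-at-0.
Only g2 stuck-at-0 is consistent with every test.

g2 stuck-at-0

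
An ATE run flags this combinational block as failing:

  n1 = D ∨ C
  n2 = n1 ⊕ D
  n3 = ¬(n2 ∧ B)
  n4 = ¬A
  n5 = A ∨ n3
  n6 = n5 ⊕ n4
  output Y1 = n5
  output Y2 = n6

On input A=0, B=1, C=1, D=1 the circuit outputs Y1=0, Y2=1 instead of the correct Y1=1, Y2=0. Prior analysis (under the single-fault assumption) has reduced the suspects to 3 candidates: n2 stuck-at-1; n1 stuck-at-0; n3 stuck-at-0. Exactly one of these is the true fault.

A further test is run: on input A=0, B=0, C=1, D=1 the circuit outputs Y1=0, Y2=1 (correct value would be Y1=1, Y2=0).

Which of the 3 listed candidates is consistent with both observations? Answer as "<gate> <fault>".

Evaluate each candidate on input A=0, B=0, C=1, D=1:
  n2 stuck-at-1: n1=1, n2=1 [stuck-at-1], n3=1, n4=1, n5=1, n6=0 → Y1=1, Y2=0 — eliminated
  n1 stuck-at-0: n1=0 [stuck-at-0], n2=1, n3=1, n4=1, n5=1, n6=0 → Y1=1, Y2=0 — eliminated
  n3 stuck-at-0: n1=1, n2=0, n3=0 [stuck-at-0], n4=1, n5=0, n6=1 → Y1=0, Y2=1 — matches
Only n3 stuck-at-0 reproduces the observed Y1=0, Y2=1.

n3 stuck-at-0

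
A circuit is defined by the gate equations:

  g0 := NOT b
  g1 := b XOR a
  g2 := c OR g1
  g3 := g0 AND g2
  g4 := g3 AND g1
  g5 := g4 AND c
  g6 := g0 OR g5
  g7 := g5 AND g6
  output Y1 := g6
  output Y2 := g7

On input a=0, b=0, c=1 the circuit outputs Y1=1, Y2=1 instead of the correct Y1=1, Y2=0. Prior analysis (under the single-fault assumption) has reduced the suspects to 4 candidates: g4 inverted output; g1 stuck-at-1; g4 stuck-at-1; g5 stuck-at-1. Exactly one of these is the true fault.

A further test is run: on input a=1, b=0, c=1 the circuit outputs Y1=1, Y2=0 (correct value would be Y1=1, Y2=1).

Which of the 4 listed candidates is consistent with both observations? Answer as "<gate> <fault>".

Evaluate each candidate on input a=1, b=0, c=1:
  g4 inverted output: g0=1, g1=1, g2=1, g3=1, g4=0 [inverted output], g5=0, g6=1, g7=0 → Y1=1, Y2=0 — matches
  g1 stuck-at-1: g0=1, g1=1 [stuck-at-1], g2=1, g3=1, g4=1, g5=1, g6=1, g7=1 → Y1=1, Y2=1 — eliminated
  g4 stuck-at-1: g0=1, g1=1, g2=1, g3=1, g4=1 [stuck-at-1], g5=1, g6=1, g7=1 → Y1=1, Y2=1 — eliminated
  g5 stuck-at-1: g0=1, g1=1, g2=1, g3=1, g4=1, g5=1 [stuck-at-1], g6=1, g7=1 → Y1=1, Y2=1 — eliminated
Only g4 inverted output reproduces the observed Y1=1, Y2=0.

g4 inverted output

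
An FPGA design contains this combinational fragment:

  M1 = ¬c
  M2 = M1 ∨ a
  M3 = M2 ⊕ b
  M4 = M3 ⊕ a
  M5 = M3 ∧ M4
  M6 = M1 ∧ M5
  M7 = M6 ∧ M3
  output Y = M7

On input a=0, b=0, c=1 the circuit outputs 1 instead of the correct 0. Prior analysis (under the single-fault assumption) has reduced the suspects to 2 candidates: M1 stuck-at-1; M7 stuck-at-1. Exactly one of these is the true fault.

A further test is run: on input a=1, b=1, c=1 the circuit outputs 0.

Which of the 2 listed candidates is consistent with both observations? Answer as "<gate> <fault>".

M1 stuck-at-1

Evaluate each candidate on input a=1, b=1, c=1:
  M1 stuck-at-1: M1=1 [stuck-at-1], M2=1, M3=0, M4=1, M5=0, M6=0, M7=0 → 0 — matches
  M7 stuck-at-1: M1=0, M2=1, M3=0, M4=1, M5=0, M6=0, M7=1 [stuck-at-1] → 1 — eliminated
Only M1 stuck-at-1 reproduces the observed 0.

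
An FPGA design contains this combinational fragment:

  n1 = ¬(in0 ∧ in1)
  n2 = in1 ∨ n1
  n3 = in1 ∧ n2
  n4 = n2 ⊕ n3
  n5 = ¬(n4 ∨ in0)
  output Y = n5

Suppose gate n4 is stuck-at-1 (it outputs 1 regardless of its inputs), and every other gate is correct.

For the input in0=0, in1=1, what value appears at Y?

Propagate with n4 forced: n1=1, n2=1, n3=1, n4=1 [stuck-at-1], n5=0.
So Y = 0. (Without the fault it would be 1.)

0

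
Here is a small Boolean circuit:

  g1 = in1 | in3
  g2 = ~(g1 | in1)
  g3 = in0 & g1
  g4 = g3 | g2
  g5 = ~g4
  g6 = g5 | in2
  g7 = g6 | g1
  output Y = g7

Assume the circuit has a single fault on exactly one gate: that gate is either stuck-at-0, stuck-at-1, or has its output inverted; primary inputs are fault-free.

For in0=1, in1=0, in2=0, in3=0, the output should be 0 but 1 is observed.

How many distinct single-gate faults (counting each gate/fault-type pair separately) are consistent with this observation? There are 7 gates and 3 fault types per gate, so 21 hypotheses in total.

12

Fault-free: g1=0, g2=1, g3=0, g4=1, g5=0, g6=0, g7=0 → 0. Observed 1.
  g1: stuck-at-1, inverted output ✓; others ✗
  g2: stuck-at-0, inverted output ✓; others ✗
  g3: none of the 3 fault types match ✗
  g4: stuck-at-0, inverted output ✓; others ✗
  g5: stuck-at-1, inverted output ✓; others ✗
  g6: stuck-at-1, inverted output ✓; others ✗
  g7: stuck-at-1, inverted output ✓; others ✗
Consistent faults: {g1 stuck-at-1, g1 inverted output, g2 stuck-at-0, g2 inverted output, g4 stuck-at-0, g4 inverted output, g5 stuck-at-1, g5 inverted output, g6 stuck-at-1, g6 inverted output, g7 stuck-at-1, g7 inverted output} — 12 in all.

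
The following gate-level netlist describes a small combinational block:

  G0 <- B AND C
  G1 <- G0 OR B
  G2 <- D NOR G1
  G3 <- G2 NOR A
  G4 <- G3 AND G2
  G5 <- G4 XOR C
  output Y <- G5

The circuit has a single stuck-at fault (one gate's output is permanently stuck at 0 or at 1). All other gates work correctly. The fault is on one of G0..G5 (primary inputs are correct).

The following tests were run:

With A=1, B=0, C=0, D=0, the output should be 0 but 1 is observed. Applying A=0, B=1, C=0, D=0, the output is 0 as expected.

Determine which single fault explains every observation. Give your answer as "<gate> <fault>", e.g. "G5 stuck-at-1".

Fault-free values for test 1 (A=1, B=0, C=0, D=0): G0=0, G1=0, G2=1, G3=0, G4=0, G5=0, giving Y=0. Observed 1.
Test 1: faults giving observed 1 are {G3 stuck-at-1, G4 stuck-at-1, G5 stuck-at-1}.
Test 2 (A=0, B=1, C=0, D=0): fault-free G0=0, G1=1, G2=0, G3=1, G4=0, G5=0 → 0; observed 0. Eliminates G4 stuck-at-1, G5 stuck-at-1.
Only G3 stuck-at-1 is consistent with every test.

G3 stuck-at-1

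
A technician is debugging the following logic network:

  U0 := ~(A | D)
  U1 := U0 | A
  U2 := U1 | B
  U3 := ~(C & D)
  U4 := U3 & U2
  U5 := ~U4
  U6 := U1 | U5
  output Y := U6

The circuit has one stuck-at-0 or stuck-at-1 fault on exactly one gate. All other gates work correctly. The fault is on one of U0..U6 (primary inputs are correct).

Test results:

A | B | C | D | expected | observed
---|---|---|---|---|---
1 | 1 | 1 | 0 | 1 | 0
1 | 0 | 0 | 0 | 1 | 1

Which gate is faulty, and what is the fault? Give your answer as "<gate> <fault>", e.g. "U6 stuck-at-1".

Fault-free values for test 1 (A=1, B=1, C=1, D=0): U0=0, U1=1, U2=1, U3=1, U4=1, U5=0, U6=1, giving Y=1. Observed 0.
Test 1: faults giving observed 0 are {U1 stuck-at-0, U6 stuck-at-0}.
Test 2 (A=1, B=0, C=0, D=0): fault-free U0=0, U1=1, U2=1, U3=1, U4=1, U5=0, U6=1 → 1; observed 1. Eliminates U6 stuck-at-0.
Only U1 stuck-at-0 is consistent with every test.

U1 stuck-at-0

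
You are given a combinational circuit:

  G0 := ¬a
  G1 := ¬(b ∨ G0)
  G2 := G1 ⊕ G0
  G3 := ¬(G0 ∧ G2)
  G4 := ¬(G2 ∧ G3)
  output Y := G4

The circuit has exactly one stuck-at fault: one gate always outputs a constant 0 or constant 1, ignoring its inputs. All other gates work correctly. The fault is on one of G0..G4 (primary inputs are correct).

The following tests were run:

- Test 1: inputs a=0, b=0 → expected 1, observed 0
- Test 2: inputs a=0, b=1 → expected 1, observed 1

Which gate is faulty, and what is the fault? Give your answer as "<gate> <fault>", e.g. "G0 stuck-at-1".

Fault-free values for test 1 (a=0, b=0): G0=1, G1=0, G2=1, G3=0, G4=1, giving Y=1. Observed 0.
Test 1: faults giving observed 0 are {G0 stuck-at-0, G3 stuck-at-1, G4 stuck-at-0}.
Test 2 (a=0, b=1): fault-free G0=1, G1=0, G2=1, G3=0, G4=1 → 1; observed 1. Eliminates G3 stuck-at-1, G4 stuck-at-0.
Only G0 stuck-at-0 is consistent with every test.

G0 stuck-at-0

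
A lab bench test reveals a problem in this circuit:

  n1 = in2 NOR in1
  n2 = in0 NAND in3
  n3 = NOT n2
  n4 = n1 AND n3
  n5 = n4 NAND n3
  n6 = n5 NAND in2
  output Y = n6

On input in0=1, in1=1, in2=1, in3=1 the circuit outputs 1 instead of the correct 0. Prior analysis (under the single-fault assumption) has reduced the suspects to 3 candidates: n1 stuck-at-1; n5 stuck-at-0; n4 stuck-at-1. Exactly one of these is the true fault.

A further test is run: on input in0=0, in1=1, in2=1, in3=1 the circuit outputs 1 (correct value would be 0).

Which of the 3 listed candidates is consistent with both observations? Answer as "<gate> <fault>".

n5 stuck-at-0

Evaluate each candidate on input in0=0, in1=1, in2=1, in3=1:
  n1 stuck-at-1: n1=1 [stuck-at-1], n2=1, n3=0, n4=0, n5=1, n6=0 → 0 — eliminated
  n5 stuck-at-0: n1=0, n2=1, n3=0, n4=0, n5=0 [stuck-at-0], n6=1 → 1 — matches
  n4 stuck-at-1: n1=0, n2=1, n3=0, n4=1 [stuck-at-1], n5=1, n6=0 → 0 — eliminated
Only n5 stuck-at-0 reproduces the observed 1.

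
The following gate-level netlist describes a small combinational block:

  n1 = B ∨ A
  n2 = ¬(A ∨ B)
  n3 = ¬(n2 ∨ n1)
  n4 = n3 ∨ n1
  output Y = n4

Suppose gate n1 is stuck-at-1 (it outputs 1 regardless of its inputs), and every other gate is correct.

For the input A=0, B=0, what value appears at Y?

1

Propagate with n1 forced: n1=1 [stuck-at-1], n2=1, n3=0, n4=1.
So Y = 1. (Without the fault it would be 0.)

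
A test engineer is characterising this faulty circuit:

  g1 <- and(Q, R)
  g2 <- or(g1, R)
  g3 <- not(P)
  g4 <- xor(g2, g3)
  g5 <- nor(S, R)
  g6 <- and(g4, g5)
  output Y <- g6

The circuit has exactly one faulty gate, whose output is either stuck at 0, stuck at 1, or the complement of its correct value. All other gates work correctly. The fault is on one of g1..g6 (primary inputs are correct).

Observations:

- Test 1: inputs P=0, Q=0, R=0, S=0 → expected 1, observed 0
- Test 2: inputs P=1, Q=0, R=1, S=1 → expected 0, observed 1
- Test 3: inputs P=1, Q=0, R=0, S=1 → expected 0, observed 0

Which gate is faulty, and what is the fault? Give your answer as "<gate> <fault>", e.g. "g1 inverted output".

g5 inverted output

Fault-free values for test 1 (P=0, Q=0, R=0, S=0): g1=0, g2=0, g3=1, g4=1, g5=1, g6=1, giving Y=1. Observed 0.
Test 1: faults giving observed 0 are {g1 stuck-at-1, g1 inverted output, g2 stuck-at-1, g2 inverted output, g3 stuck-at-0, g3 inverted output, g4 stuck-at-0, g4 inverted output, g5 stuck-at-0, g5 inverted output, g6 stuck-at-0, g6 inverted output}.
Test 2 (P=1, Q=0, R=1, S=1): fault-free g1=0, g2=1, g3=0, g4=1, g5=0, g6=0 → 0; observed 1. Eliminates g1 stuck-at-1, g1 inverted output, g2 stuck-at-1, g2 inverted output, g3 stuck-at-0, g3 inverted output, g4 stuck-at-0, g4 inverted output, g5 stuck-at-0, g6 stuck-at-0.
Test 3 (P=1, Q=0, R=0, S=1): fault-free g1=0, g2=0, g3=0, g4=0, g5=0, g6=0 → 0; observed 0. Eliminates g6 inverted output.
Only g5 inverted output is consistent with every test.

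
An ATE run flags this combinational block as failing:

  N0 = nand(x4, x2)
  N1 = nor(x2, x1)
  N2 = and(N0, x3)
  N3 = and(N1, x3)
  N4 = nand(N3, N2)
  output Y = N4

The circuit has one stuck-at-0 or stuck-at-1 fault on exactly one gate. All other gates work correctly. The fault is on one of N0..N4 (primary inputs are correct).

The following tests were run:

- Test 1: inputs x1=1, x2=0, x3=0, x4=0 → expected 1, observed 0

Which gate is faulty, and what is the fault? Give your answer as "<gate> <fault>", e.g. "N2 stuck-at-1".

Fault-free values for test 1 (x1=1, x2=0, x3=0, x4=0): N0=1, N1=0, N2=0, N3=0, N4=1, giving Y=1. Observed 0.
Test 1: faults giving observed 0 are {N4 stuck-at-0}.
Only N4 stuck-at-0 is consistent with every test.

N4 stuck-at-0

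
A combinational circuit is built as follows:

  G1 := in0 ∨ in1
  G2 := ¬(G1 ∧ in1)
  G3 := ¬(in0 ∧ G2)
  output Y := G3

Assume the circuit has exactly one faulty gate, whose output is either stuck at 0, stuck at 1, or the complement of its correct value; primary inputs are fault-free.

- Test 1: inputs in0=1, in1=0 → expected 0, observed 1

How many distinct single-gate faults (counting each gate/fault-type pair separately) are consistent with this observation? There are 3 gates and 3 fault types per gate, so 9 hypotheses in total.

4

Fault-free: G1=1, G2=1, G3=0 → 0. Observed 1.
  G1 stuck-at-0: output 0 ✗
  G1 stuck-at-1: output 0 ✗
  G1 inverted output: output 0 ✗
  G2 stuck-at-0: output 1 ✓
  G2 stuck-at-1: output 0 ✗
  G2 inverted output: output 1 ✓
  G3 stuck-at-0: output 0 ✗
  G3 stuck-at-1: output 1 ✓
  G3 inverted output: output 1 ✓
Consistent faults: {G2 stuck-at-0, G2 inverted output, G3 stuck-at-1, G3 inverted output} — 4 in all.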